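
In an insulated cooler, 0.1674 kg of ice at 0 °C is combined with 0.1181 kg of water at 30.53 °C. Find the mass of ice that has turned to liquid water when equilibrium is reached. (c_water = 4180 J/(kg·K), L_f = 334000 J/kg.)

m_melted ≈ 0.0451 kg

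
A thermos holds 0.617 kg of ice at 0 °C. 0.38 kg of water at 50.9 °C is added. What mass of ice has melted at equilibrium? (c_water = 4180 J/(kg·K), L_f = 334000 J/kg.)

m_melted ≈ 0.242 kg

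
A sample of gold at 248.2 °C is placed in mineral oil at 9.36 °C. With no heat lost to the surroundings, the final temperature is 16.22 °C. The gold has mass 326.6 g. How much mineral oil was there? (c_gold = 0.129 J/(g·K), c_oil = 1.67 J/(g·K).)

Net heat exchanged in the isolated system is zero:
326.6×0.129×(16.22 − 248.2) + m×1.67×(16.22 − 9.36) = 0
11.46 m = 9773.6
m = 9773.6/11.46 ≈ 853.1 g

m ≈ 853 g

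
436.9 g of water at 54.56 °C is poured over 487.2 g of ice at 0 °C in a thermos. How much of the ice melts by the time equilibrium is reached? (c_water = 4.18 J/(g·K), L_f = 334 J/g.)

m_melted ≈ 298 g

Cooling the water to 0 °C releases 436.9·4.18·54.56 = 99640 J.
Fully melting the ice requires m_ice L_f = 487.2·334 = 162725 J.
Since 99640 < 162725 J, not all the ice melts; equilibrium is at 0 °C.
Mass melted = 99640/334 ≈ 298.3 g.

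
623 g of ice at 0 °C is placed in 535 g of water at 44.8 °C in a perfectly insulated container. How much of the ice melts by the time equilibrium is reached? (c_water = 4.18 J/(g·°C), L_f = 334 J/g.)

Cooling the water to 0 °C releases 535·4.18·44.8 = 100186 J.
Fully melting the ice requires m_ice L_f = 623·334 = 208082 J.
100186 J < 208082 J, so only part of the ice melts and the system sits at 0 °C.
m_melted·334 = 100186  ⇒  m_melted ≈ 300 g.

m_melted ≈ 300 g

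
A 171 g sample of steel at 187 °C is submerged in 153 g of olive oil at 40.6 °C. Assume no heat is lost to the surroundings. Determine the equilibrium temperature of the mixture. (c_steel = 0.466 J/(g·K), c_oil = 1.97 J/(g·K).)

T_f ≈ 71.2 °C

Energy conservation, ΣQ = 0:
171·0.466·(T − 187) + 153·1.97·(T − 40.6) = 0
79.69(T − 187) + 301.41(T − 40.6) = 0
381.1 T = 27139
T = 27139/381.1 ≈ 71.21 °C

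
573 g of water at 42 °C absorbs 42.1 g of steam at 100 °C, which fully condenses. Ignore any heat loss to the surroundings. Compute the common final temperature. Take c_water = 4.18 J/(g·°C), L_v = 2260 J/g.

T_f ≈ 83.0 °C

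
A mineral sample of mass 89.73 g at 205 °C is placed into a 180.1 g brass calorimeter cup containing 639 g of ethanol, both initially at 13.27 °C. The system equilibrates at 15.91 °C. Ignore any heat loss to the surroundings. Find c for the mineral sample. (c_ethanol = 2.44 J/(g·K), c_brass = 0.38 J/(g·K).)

Setting the total heat transfer to zero:
89.73×c×(15.91 − 205) + 639×2.44×(15.91 − 13.27) + 180.1×0.38×(15.91 − 13.27) = 0
-16967 c = -4296.9
c = -4296.9/-16967 ≈ 0.2532 J/(g·K)

c ≈ 0.253 J/(g·K)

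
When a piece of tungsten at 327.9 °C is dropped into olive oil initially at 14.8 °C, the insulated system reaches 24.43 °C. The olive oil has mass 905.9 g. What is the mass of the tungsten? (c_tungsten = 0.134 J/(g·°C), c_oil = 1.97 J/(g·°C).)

m ≈ 423 g

Conservation of energy gives ΣQ = 0:
m×0.134×(24.43 − 327.9) + 905.9×1.97×(24.43 − 14.8) = 0
-40.66 m = -17186
m = -17186/-40.66 ≈ 422.6 g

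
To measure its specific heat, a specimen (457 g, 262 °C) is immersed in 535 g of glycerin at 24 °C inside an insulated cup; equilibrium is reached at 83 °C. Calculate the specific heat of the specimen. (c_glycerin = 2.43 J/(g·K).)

c ≈ 0.938 J/(g·K)

m_s c (T_s − T_f) = m_glycerin c_glycerin (T_f − T_0):
457×c×(262 − 83) = 535×2.43×(83 − 24)
81803 c = 76703  ⇒  c ≈ 0.9377 J/(g·K)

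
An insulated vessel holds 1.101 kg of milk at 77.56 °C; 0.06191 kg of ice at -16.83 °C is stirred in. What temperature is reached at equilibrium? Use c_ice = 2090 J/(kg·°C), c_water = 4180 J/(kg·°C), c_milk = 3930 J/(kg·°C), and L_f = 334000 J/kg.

T_f ≈ 68.2 °C

Conservation of energy gives ΣQ = 0:
ice -16.83→0 °C: 0.06191·2090·16.83 = 2177.7; latent heat to melt: 0.06191·334000 = 20678; meltwater 0→T: 0.06191·4180·T = 258.78 T; milk: 4326.9(T − 77.56)
4585.7 T = 335597 − 22856 = 312741
T ≈ 68.20 °C. Since T > 0 °C, the all-ice-melts assumption holds.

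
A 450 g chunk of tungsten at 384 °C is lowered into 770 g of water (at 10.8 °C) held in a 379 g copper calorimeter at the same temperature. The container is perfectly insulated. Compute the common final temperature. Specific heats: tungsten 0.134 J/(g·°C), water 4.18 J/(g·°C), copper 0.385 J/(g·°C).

T_f ≈ 17.4 °C

Let T be the final temperature. ΣQ_i = 0:
450×0.134×(T − 384) + 770×4.18×(T − 10.8) + 379×0.385×(T − 10.8) = 0
60.3(T − 384) + 3218.6(T − 10.8) + 145.91(T − 10.8) = 0
3424.8 T = 59492
T ≈ 17.37 °C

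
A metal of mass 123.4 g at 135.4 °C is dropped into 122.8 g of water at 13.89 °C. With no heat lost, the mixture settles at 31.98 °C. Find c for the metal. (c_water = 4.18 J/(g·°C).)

Heat lost by the metal = heat gained by the water:
123.4×c×(135.4 − 31.98) = 122.8×4.18×(31.98 − 13.89)
12762 c = 9285.7  ⇒  c ≈ 0.7276 J/(g·°C)

c ≈ 0.728 J/(g·°C)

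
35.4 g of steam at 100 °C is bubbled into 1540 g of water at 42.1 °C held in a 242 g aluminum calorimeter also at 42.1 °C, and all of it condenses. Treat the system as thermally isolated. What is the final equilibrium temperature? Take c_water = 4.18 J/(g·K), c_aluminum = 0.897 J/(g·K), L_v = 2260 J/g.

T_f ≈ 55.1 °C

Let T be the final temperature. ΣQ_i = 0:
condense steam: −35.4·2260 = −80004
  condensate cools 100→T: 35.4·4.18·(T − 100) = 147.97(T − 100)
  original water: 6437.2(T − 42.1)
  cup: 217.07(T − 42.1)
6802.2 T = 80004 + 14797 + 280145 = 374946
T ≈ 55.12 °C, under the boiling point, so the assumption holds.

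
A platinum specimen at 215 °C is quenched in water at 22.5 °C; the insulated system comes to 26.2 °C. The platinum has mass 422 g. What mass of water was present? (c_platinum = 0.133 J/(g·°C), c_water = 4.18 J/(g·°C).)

m ≈ 685 g

Let T be the final temperature. ΣQ_i = 0:
422×0.133×(26.2 − 215) + m×4.18×(26.2 − 22.5) = 0
15.47 m = 10597
m = 10597/15.47 ≈ 685.2 g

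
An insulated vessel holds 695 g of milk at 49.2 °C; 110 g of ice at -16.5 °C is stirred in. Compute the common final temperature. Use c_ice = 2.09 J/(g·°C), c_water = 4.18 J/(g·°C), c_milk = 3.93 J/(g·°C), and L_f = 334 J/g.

Conservation of energy gives ΣQ = 0:
warm ice to 0 °C: 110·2.09·(0 − (-16.5)) = 3793.3; latent heat to melt: 110·334 = 36740; warm the meltwater: 459.8 T; milk: 2731.3(T − 49.2)
3191.1 T = 134382 − 40533 = 93849
T ≈ 29.41 °C (positive, so assuming full melt was valid).

T_f ≈ 29.4 °C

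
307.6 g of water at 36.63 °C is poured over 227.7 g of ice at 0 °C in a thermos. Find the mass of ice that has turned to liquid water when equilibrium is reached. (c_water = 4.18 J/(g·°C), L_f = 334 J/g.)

Water can give up m c ΔT = 307.6×4.18×36.63 = 47098 J before reaching 0 °C.
Fully melting the ice requires m_ice L_f = 227.7×334 = 76052 J.
47098 J < 76052 J, so only part of the ice melts and the system sits at 0 °C.
Mass melted = 47098/334 ≈ 141 g.

m_melted ≈ 141 g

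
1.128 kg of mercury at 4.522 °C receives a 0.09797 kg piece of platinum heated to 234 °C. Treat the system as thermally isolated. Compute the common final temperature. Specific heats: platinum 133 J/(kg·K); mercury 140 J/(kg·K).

T_f ≈ 22.0 °C

Heat lost by the platinum equals heat gained by the mercury:
0.09797·133·(234 − T) = 1.128·140·(T − 4.522)
13.03(234 − T) = 157.92(T − 4.522)
170.95 T = 3763.1  ⇒  T ≈ 22.01 °C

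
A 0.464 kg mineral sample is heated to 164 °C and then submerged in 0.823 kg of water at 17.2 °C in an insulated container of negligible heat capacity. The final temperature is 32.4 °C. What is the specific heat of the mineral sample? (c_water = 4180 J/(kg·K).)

Heat gained plus heat lost sum to zero:
0.464·c·(32.4 − 164) + 0.823·4180·(32.4 − 17.2) = 0
-61.06 c = -52290
c = -52290/-61.06 ≈ 856.3 J/(kg·K)

c ≈ 856 J/(kg·K)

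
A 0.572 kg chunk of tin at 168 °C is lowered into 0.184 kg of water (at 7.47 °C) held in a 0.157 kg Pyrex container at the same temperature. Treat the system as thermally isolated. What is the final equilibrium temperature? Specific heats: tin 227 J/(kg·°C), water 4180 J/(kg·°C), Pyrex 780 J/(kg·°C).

Conservation of energy gives ΣQ = 0:
0.572·227·(T − 168) + 0.184·4180·(T − 7.47) + 0.157·780·(T − 7.47) = 0
129.84(T − 168) + 769.12(T − 7.47) + 122.46(T − 7.47) = 0
(129.84 + 769.12 + 122.46) T = 129.84·168 + 769.12·7.47 + 122.46·7.47
T ≈ 27.88 °C

T_f ≈ 27.9 °C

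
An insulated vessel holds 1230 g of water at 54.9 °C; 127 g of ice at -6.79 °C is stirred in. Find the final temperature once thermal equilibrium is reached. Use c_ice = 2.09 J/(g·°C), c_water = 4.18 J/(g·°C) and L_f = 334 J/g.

T_f ≈ 42.0 °C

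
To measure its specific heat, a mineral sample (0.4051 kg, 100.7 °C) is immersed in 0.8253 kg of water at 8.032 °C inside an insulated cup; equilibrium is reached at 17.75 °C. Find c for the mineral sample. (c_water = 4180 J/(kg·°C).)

Conservation of energy gives ΣQ = 0:
0.4051·c·(17.75 − 100.7) + 0.8253·4180·(17.75 − 8.032) = 0
-33.6 c = -33525
c = -33525/-33.6 ≈ 997.7 J/(kg·°C)

c ≈ 998 J/(kg·°C)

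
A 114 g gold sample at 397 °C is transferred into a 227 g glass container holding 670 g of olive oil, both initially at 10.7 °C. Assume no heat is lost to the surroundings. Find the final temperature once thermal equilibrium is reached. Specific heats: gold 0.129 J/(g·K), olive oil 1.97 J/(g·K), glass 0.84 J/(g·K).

T_f ≈ 14.4 °C

Let T be the final temperature. ΣQ_i = 0:
114*0.129*(T − 397) + 670*1.97*(T − 10.7) + 227*0.84*(T − 10.7) = 0
(14.71 + 1319.9 + 190.68) T = 14.71*397 + 1319.9*10.7 + 190.68*10.7
T ≈ 14.42 °C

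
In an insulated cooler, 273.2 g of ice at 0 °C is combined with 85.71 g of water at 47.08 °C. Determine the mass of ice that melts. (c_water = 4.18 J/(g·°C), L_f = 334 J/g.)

Water can give up m c ΔT = 85.71·4.18·47.08 = 16867 J before reaching 0 °C.
Melting all 273.2 g of ice would need 273.2·334 = 91249 J.
16867 J < 91249 J, so only part of the ice melts and the system sits at 0 °C.
m_melt = 16867 / L_f = 50.5 g.

m_melted ≈ 50.5 g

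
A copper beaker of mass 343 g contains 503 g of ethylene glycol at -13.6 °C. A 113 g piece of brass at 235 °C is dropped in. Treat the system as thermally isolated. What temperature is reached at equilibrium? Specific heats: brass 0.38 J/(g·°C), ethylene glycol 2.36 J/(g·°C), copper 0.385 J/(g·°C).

T_f ≈ -5.8 °C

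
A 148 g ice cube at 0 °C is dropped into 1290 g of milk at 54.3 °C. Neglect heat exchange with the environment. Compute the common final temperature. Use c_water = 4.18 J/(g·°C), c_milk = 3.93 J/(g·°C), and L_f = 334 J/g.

Sum of m c ΔT and latent-heat terms is zero:
latent heat to melt: 148·334 = 49432
  warm the meltwater: 618.64 T
  milk: 5069.7(T − 54.3)
5688.3 T = 275285 − 49432 = 225853
T ≈ 39.70 °C (positive, so assuming full melt was valid).

T_f ≈ 39.7 °C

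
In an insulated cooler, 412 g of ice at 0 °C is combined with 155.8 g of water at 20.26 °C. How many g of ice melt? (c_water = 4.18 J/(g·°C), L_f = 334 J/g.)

Cooling the water to 0 °C releases 155.8·4.18·20.26 = 13194 J.
To melt every bit of ice: 412·334 = 137608 J.
That's not enough to melt it all — equilibrium is at 0 °C with ice remaining.
Mass melted = 13194/334 ≈ 39.5 g.

m_melted ≈ 39.5 g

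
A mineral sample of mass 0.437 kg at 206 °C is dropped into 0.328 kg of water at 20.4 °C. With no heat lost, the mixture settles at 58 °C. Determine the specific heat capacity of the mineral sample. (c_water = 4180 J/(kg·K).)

c ≈ 797 J/(kg·K)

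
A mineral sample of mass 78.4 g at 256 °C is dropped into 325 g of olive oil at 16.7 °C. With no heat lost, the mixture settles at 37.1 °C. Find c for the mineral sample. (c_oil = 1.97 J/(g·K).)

c ≈ 0.761 J/(g·K)

m_s c (T_s − T_f) = m_oil c_oil (T_f − T_0):
78.4·c·(256 − 37.1) = 325·1.97·(37.1 − 16.7)
17162 c = 13061  ⇒  c ≈ 0.7611 J/(g·K)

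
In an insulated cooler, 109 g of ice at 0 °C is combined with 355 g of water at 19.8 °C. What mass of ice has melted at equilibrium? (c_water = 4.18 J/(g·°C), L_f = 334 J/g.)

m_melted ≈ 88 g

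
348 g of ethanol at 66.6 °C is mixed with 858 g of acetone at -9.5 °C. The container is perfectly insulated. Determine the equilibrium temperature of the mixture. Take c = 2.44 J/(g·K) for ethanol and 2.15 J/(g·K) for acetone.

T_f ≈ 14.5 °C

Energy conservation, ΣQ = 0:
348·2.44·(T − 66.6) + 858·2.15·(T − (-9.5)) = 0
849.12(T − 66.6) + 1844.7(T − (-9.5)) = 0
2693.8 T = 39027
T ≈ 14.49 °C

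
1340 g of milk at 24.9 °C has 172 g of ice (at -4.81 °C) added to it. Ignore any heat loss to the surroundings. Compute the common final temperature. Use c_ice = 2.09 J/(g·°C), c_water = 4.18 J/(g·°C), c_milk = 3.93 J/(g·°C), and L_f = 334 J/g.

T_f ≈ 12.0 °C

Heat gained plus heat lost sum to zero:
ice -4.81→0 °C: 172·2.09·4.81 = 1729.1
  fusion: m_ice L_f = 172·334 = 57448
  meltwater 0→T: 172·4.18·T = 718.96 T
  milk: 5266.2(T − 24.9)
5985.2 T = 131128 − 59177 = 71951
T ≈ 12.02 °C — above 0 °C, consistent with complete melting.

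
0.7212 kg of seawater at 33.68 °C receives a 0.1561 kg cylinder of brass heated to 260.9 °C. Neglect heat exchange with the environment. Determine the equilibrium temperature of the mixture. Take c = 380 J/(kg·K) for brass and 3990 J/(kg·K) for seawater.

T_f ≈ 38.3 °C

Heat gained plus heat lost sum to zero:
0.1561×380×(T − 260.9) + 0.7212×3990×(T − 33.68) = 0
59.32(T − 260.9) + 2877.6(T − 33.68) = 0
(59.32 + 2877.6) T = 59.32×260.9 + 2877.6×33.68
T ≈ 38.27 °C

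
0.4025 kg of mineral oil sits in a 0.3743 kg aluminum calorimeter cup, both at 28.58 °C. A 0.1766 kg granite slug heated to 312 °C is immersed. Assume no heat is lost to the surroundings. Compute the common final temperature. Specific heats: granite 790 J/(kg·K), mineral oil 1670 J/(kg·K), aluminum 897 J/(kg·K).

T_f ≈ 63.0 °C

T_f = Σ m_i c_i T_i / Σ m_i c_i:
T_f = (139.51×312 + 672.18×28.58 + 335.75×28.58) / (139.51 + 672.18 + 335.75)
    = 72335 / 1147.4 ≈ 63.04 °C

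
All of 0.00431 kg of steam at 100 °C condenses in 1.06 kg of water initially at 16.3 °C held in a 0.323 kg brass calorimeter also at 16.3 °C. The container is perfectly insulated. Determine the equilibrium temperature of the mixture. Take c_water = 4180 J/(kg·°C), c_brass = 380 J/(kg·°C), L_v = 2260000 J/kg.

T_f ≈ 18.8 °C

Energy conservation, ΣQ = 0:
steam→water at 100 °C releases m L_v = 0.00431×2260000 = 9740.6; condensate cools 100→T: 0.00431×4180×(T − 100) = 18.02(T − 100); original water: 4430.8(T − 16.3); cup: 122.74(T − 16.3)
4571.6 T = 9740.6 + 1801.6 + 74223 = 85765
T ≈ 18.76 °C, under the boiling point, so the assumption holds.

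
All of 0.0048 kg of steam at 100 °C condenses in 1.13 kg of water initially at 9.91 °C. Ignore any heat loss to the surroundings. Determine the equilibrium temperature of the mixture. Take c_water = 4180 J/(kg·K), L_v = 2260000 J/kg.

T_f ≈ 12.6 °C

Energy balance with sensible and latent terms:
latent heat released on condensation: 0.0048×2260000 = 10848; condensed water 100 °C→T: 20.06(T − 100); water warms: 1.13×4180×(T − 9.91) = 4723.4(T − 9.91)
4743.5 T = 10848 + 2006.4 + 46809 = 59663
T ≈ 12.58 °C — below 100 °C, confirming all the steam condensed.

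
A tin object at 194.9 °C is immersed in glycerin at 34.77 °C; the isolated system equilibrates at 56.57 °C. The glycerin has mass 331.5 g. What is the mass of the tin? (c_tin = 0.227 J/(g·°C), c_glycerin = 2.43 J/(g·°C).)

m ≈ 559 g

Heat lost by the tin = heat gained by the glycerin:
m·0.227·(194.9 − 56.57) = 331.5·2.43·(56.57 − 34.77)
31.4 m = 17561  ⇒  m ≈ 559.2 g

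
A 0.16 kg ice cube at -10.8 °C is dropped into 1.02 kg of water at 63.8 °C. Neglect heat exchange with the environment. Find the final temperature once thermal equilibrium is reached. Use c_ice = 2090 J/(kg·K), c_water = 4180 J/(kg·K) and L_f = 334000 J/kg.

T_f ≈ 43.6 °C

Net heat exchanged in the isolated system is zero:
ice -10.8→0 °C: 0.16×2090×10.8 = 3611.5
  fusion: m_ice L_f = 0.16×334000 = 53440
  warm the meltwater: 668.8 T
  water cools: 1.02×4180×(T − 63.8) = 4263.6(T − 63.8)
4932.4 T = 272018 − 57052 = 214966
T ≈ 43.58 °C (positive, so assuming full melt was valid).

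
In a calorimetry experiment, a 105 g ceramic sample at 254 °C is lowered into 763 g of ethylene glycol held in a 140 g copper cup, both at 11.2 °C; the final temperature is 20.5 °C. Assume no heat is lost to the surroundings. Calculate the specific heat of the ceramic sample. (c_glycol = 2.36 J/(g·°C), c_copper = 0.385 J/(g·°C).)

c ≈ 0.703 J/(g·°C)

Net heat exchanged in the isolated system is zero:
105×c×(20.5 − 254) + 763×2.36×(20.5 − 11.2) + 140×0.385×(20.5 − 11.2) = 0
-24518 c = -17248
c = -17248/-24518 ≈ 0.7035 J/(g·°C)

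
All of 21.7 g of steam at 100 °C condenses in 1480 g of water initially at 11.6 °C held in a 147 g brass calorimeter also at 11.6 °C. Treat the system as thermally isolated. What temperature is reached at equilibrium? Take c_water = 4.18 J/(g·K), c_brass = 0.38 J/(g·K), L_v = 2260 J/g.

Heat gained plus heat lost sum to zero:
condense steam: −21.7·2260 = −49042
  condensed water 100 °C→T: 90.71(T − 100)
  water warms: 1480·4.18·(T − 11.6) = 6186.4(T − 11.6)
  cup: 55.86(T − 11.6)
6333 T = 49042 + 9070.6 + 72410 = 130523
T ≈ 20.61 °C, under the boiling point, so the assumption holds.

T_f ≈ 20.6 °C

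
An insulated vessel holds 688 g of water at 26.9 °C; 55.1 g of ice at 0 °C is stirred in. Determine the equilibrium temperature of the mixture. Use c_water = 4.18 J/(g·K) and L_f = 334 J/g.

Energy conservation, ΣQ = 0:
latent heat to melt: 55.1×334 = 18403
  warm the meltwater: 230.32 T
  water cools: 688×4.18×(T − 26.9) = 2875.8(T − 26.9)
3106.2 T = 77360 − 18403 = 58957
T ≈ 18.98 °C. Since T > 0 °C, the all-ice-melts assumption holds.

T_f ≈ 19.0 °C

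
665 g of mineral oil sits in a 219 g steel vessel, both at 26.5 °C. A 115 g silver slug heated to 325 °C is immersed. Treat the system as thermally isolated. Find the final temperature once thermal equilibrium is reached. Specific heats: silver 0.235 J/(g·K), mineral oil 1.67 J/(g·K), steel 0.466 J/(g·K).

T_f ≈ 33.0 °C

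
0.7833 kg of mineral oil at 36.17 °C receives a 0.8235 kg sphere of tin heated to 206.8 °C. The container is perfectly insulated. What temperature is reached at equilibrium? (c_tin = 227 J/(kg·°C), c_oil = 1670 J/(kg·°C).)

T_f = Σ m_i c_i T_i / Σ m_i c_i:
T_f = (186.93×206.8 + 1308.1×36.17) / (186.93 + 1308.1)
    = 85972 / 1495 ≈ 57.50 °C

T_f ≈ 57.5 °C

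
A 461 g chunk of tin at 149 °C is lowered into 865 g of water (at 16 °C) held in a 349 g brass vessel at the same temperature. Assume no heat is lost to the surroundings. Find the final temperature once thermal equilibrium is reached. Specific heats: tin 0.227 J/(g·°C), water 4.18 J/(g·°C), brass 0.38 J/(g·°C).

Let T be the final temperature. ΣQ_i = 0:
461·0.227·(T − 149) + 865·4.18·(T − 16) + 349·0.38·(T − 16) = 0
104.65(T − 149) + 3615.7(T − 16) + 132.62(T − 16) = 0
(104.65 + 3615.7 + 132.62) T = 104.65·149 + 3615.7·16 + 132.62·16
T ≈ 19.61 °C

T_f ≈ 19.6 °C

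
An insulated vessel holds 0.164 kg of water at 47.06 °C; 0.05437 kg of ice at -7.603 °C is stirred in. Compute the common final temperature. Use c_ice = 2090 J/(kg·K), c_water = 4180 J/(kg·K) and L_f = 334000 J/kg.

T_f ≈ 14.5 °C

Setting the total heat transfer to zero:
warm ice to 0 °C: 0.05437·2090·(0 − (-7.603)) = 863.95
  latent heat to melt: 0.05437·334000 = 18160
  meltwater 0→T: 0.05437·4180·T = 227.27 T
  water cools: 0.164·4180·(T − 47.06) = 685.52(T − 47.06)
912.79 T = 32261 − 19024 = 13237
T ≈ 14.50 °C. Since T > 0 °C, the all-ice-melts assumption holds.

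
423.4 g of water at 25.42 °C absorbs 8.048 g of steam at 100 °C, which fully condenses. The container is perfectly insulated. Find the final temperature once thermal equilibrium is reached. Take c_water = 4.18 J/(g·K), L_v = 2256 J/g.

T_f ≈ 36.9 °C

Energy conservation, ΣQ = 0:
latent heat released on condensation: 8.048×2256 = 18156; condensed water 100 °C→T: 33.64(T − 100); original water: 1769.8(T − 25.42)
1803.5 T = 18156 + 3364.1 + 44989 = 66509
T ≈ 36.88 °C — below 100 °C, confirming all the steam condensed.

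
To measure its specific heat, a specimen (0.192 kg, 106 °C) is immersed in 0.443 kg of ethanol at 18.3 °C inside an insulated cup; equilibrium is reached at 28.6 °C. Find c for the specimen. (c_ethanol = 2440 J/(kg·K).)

Conservation of energy gives ΣQ = 0:
0.192×c×(28.6 − 106) + 0.443×2440×(28.6 − 18.3) = 0
-14.86 c = -11133
c = -11133/-14.86 ≈ 749.2 J/(kg·K)

c ≈ 749 J/(kg·K)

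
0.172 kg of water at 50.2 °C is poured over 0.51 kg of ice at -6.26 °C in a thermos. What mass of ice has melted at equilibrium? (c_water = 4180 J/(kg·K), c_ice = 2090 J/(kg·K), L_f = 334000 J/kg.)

m_melted ≈ 0.0881 kg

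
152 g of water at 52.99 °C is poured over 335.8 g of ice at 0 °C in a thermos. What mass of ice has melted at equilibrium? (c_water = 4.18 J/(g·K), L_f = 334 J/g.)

m_melted ≈ 101 g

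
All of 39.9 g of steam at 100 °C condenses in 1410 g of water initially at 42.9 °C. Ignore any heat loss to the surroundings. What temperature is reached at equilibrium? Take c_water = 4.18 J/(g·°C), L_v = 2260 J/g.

Net heat exchanged in the isolated system is zero:
latent heat released on condensation: 39.9×2260 = 90174
  condensed water 100 °C→T: 166.78(T − 100)
  original water: 5893.8(T − 42.9)
6060.6 T = 90174 + 16678 + 252844 = 359696
T ≈ 59.35 °C, under the boiling point, so the assumption holds.

T_f ≈ 59.4 °C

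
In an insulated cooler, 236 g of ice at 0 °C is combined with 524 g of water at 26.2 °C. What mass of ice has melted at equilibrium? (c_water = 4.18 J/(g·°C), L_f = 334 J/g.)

Cooling the water to 0 °C releases 524×4.18×26.2 = 57386 J.
Melting all 236 g of ice would need 236×334 = 78824 J.
That's not enough to melt it all — equilibrium is at 0 °C with ice remaining.
Mass melted = 57386/334 ≈ 171.8 g.

m_melted ≈ 172 g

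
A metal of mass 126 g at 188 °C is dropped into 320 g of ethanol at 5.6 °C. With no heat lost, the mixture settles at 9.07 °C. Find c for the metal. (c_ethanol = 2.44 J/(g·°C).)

c ≈ 0.12 J/(g·°C)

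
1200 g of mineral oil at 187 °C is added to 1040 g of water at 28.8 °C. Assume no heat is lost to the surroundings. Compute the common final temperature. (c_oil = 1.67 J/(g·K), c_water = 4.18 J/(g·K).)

T_f ≈ 78.7 °C

Set heat shed by the hot body equal to heat absorbed by the cold body:
1200·1.67·(187 − T) = 1040·4.18·(T − 28.8)
2004(187 − T) = 4347.2(T − 28.8)
6351.2 T = 499947  ⇒  T ≈ 78.72 °C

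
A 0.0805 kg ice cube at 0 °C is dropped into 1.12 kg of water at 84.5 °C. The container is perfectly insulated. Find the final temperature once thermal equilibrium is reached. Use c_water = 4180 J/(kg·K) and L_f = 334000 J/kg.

T_f ≈ 73.5 °C

Let T be the final temperature. ΣQ_i = 0:
melt ice: 0.0805×334000 = 26887
  warm the meltwater: 336.49 T
  water: 4681.6(T − 84.5)
5018.1 T = 395595 − 26887 = 368708
T ≈ 73.48 °C. Since T > 0 °C, the all-ice-melts assumption holds.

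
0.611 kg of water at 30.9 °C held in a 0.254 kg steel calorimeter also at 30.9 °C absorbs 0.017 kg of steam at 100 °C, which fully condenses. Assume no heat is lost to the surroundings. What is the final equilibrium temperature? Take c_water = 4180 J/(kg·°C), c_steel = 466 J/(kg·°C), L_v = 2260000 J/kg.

T_f ≈ 46.7 °C

Taking heat into each body as positive, Σ m c ΔT = 0:
steam→water at 100 °C releases m L_v = 0.017×2260000 = 38420
  condensate cools 100→T: 0.017×4180×(T − 100) = 71.06(T − 100)
  original water: 2554(T − 30.9)
  steel cup: 0.254×466×(T − 30.9) = 118.36(T − 30.9)
2743.4 T = 38420 + 7106 + 82575 = 128101
T ≈ 46.69 °C — below 100 °C, confirming all the steam condensed.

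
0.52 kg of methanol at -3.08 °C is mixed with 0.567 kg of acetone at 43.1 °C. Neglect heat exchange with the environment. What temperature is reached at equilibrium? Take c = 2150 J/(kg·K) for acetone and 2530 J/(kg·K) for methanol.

T_f ≈ 19.1 °C

Heat gained plus heat lost sum to zero:
0.567*2150*(T − 43.1) + 0.52*2530*(T − (-3.08)) = 0
1219(T − 43.1) + 1315.6(T − (-3.08)) = 0
2534.7 T = 48489
T = 48489/2534.7 ≈ 19.13 °C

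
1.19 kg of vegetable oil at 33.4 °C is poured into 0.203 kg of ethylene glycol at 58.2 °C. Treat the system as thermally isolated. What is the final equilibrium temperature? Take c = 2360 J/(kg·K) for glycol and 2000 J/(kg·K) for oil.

T_f ≈ 37.6 °C

Let T be the final temperature. ΣQ_i = 0:
0.203·2360·(T − 58.2) + 1.19·2000·(T − 33.4) = 0
479.08(T − 58.2) + 2380(T − 33.4) = 0
2859.1 T = 107374
T ≈ 37.56 °C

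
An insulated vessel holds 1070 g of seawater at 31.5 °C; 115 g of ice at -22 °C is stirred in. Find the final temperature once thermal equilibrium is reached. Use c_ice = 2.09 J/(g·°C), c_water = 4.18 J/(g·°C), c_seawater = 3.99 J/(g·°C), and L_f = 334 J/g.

T_f ≈ 19.1 °C

Taking heat into each body as positive, Σ m c ΔT = 0:
warm ice to 0 °C: 115·2.09·(0 − (-22)) = 5287.7; melt ice: 115·334 = 38410; meltwater 0→T: 115·4.18·T = 480.7 T; seawater: 4269.3(T − 31.5)
4750 T = 134483 − 43698 = 90785
T ≈ 19.11 °C (positive, so assuming full melt was valid).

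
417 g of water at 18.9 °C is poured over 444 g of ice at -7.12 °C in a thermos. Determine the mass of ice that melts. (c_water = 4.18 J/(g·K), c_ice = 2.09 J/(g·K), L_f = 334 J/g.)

m_melted ≈ 78.9 g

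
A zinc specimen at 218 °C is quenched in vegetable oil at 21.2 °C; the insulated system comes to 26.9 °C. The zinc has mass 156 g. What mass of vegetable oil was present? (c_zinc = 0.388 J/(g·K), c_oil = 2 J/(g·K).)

m ≈ 1010 g

|Q_zinc| = |Q_oil|:
156·0.388·(218 − 26.9) = m·2·(26.9 − 21.2)
11.4 m = 11567  ⇒  m ≈ 1015 g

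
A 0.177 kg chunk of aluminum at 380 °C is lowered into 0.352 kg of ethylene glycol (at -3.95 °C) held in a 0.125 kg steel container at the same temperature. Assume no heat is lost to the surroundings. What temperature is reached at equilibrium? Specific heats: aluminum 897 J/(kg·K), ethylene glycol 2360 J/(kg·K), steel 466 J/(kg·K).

T_f ≈ 54.2 °C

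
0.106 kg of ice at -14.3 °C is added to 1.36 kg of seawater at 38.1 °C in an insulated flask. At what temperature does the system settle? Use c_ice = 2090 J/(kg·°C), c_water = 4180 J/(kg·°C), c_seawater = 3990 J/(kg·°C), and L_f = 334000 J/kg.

Setting the total heat transfer to zero:
ice -14.3→0 °C: 0.106×2090×14.3 = 3168; latent heat to melt: 0.106×334000 = 35404; warm the meltwater: 443.08 T; seawater cools: 1.36×3990×(T − 38.1) = 5426.4(T − 38.1)
5869.5 T = 206746 − 38572 = 168174
T ≈ 28.65 °C (positive, so assuming full melt was valid).

T_f ≈ 28.7 °C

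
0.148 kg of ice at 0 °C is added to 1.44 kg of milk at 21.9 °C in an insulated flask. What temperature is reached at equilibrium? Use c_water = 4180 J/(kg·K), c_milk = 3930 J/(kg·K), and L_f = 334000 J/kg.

Heat gained plus heat lost sum to zero:
melt ice: 0.148·334000 = 49432
  meltwater 0→T: 0.148·4180·T = 618.64 T
  milk: 5659.2(T − 21.9)
6277.8 T = 123936 − 49432 = 74504
T ≈ 11.87 °C. Since T > 0 °C, the all-ice-melts assumption holds.

T_f ≈ 11.9 °C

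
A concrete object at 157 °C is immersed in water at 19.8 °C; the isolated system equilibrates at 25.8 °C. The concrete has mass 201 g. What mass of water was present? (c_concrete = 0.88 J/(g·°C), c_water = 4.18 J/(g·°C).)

m ≈ 925 g

Heat lost by the concrete = heat gained by the water:
201·0.88·(157 − 25.8) = m·4.18·(25.8 − 19.8)
25.08 m = 23207  ⇒  m ≈ 925.3 g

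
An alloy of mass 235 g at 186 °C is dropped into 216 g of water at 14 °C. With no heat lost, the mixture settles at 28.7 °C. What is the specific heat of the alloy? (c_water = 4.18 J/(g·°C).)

m_s c (T_s − T_f) = m_water c_water (T_f − T_0):
235·c·(186 − 28.7) = 216·4.18·(28.7 − 14)
36966 c = 13272  ⇒  c ≈ 0.359 J/(g·°C)

c ≈ 0.359 J/(g·°C)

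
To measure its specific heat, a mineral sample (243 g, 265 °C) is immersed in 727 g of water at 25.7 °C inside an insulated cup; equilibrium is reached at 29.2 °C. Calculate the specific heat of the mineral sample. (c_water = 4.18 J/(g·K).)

Setting the total heat transfer to zero:
243×c×(29.2 − 265) + 727×4.18×(29.2 − 25.7) = 0
-57299 c = -10636
c = -10636/-57299 ≈ 0.1856 J/(g·K)

c ≈ 0.186 J/(g·K)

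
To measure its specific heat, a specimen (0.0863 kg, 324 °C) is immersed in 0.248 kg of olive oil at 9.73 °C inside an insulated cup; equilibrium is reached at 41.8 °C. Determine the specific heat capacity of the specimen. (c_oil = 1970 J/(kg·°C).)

c ≈ 643 J/(kg·°C)

m_s c (T_s − T_f) = m_oil c_oil (T_f − T_0):
0.0863·c·(324 − 41.8) = 0.248·1970·(41.8 − 9.73)
24.35 c = 15668  ⇒  c ≈ 643.4 J/(kg·°C)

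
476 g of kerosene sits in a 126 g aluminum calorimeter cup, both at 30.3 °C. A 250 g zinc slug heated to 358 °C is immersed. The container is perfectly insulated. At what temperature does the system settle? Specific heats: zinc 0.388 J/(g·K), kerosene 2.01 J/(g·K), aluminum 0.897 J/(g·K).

Taking heat into each body as positive, Σ m c ΔT = 0:
250·0.388·(T − 358) + 476·2.01·(T − 30.3) + 126·0.897·(T − 30.3) = 0
1166.8 T = 67140
T = 67140 / 1166.8 = 57.5 °C

T_f ≈ 57.5 °C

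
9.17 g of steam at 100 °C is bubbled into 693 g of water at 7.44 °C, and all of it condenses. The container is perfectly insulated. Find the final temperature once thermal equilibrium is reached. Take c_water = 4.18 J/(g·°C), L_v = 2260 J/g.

T_f ≈ 15.7 °C

Conservation of energy gives ΣQ = 0:
condense steam: −9.17·2260 = −20724
  condensate cools 100→T: 9.17·4.18·(T − 100) = 38.33(T − 100)
  water warms: 693·4.18·(T − 7.44) = 2896.7(T − 7.44)
2935.1 T = 20724 + 3833.1 + 21552 = 46109
T ≈ 15.71 °C (< 100 °C, so full condensation is consistent).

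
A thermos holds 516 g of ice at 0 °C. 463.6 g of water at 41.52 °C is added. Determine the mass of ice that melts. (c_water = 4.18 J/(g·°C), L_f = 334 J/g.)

Heat available from the water dropping to 0 °C: 463.6×4.18×41.52 = 80459 J.
Melting all 516 g of ice would need 516×334 = 172344 J.
80459 J < 172344 J, so only part of the ice melts and the system sits at 0 °C.
m_melted×334 = 80459  ⇒  m_melted ≈ 240.9 g.

m_melted ≈ 241 g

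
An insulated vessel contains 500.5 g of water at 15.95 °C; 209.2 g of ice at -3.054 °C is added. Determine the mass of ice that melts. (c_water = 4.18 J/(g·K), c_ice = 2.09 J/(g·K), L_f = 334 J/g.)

m_melted ≈ 95.9 g

Heat available from the water dropping to 0 °C: 500.5×4.18×15.95 = 33369 J.
Warming the ice to 0 °C takes 209.2×2.09×3.054 = 1335.3 J, leaving 32034 J for melting.
Melting all 209.2 g of ice would need 209.2×334 = 69873 J.
That's not enough to melt it all — equilibrium is at 0 °C with ice remaining.
m_melt = 32034 / L_f = 95.91 g.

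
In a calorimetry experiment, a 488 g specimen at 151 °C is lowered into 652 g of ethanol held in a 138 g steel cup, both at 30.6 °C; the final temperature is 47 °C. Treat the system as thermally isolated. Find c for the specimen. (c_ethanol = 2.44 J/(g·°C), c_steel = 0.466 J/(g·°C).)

Let T be the final temperature. ΣQ_i = 0:
488×c×(47 − 151) + 652×2.44×(47 − 30.6) + 138×0.466×(47 − 30.6) = 0
-50752 c = -27145
c = -27145/-50752 ≈ 0.5349 J/(g·°C)

c ≈ 0.535 J/(g·°C)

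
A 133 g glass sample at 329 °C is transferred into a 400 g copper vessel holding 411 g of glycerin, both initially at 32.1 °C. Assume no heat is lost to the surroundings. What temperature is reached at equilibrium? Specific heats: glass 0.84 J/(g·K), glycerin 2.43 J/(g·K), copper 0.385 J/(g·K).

T_f ≈ 58.3 °C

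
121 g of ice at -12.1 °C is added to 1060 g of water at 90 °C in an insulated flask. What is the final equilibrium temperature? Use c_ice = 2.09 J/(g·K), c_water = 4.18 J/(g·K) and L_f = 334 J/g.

Conservation of energy gives ΣQ = 0:
ice -12.1→0 °C: 121·2.09·12.1 = 3060; melt ice: 121·334 = 40414; meltwater 0→T: 121·4.18·T = 505.78 T; water: 4430.8(T − 90)
4936.6 T = 398772 − 43474 = 355298
T ≈ 71.97 °C (positive, so assuming full melt was valid).

T_f ≈ 72.0 °C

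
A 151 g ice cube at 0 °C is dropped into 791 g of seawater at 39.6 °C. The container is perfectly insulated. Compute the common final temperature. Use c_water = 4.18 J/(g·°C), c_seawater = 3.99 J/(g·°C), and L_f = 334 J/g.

Let T be the final temperature. ΣQ_i = 0:
fusion: m_ice L_f = 151×334 = 50434
  meltwater 0→T: 151×4.18×T = 631.18 T
  seawater cools: 791×3.99×(T − 39.6) = 3156.1(T − 39.6)
3787.3 T = 124981 − 50434 = 74547
T ≈ 19.68 °C — above 0 °C, consistent with complete melting.

T_f ≈ 19.7 °C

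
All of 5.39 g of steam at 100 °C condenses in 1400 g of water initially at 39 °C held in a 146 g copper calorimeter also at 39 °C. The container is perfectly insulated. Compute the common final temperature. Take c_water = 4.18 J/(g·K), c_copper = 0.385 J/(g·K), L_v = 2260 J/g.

T_f ≈ 41.3 °C

Setting the total heat transfer to zero:
condense steam: −5.39·2260 = −12181; condensed water 100 °C→T: 22.53(T − 100); original water: 5852(T − 39); copper cup: 146·0.385·(T − 39) = 56.21(T − 39)
5930.7 T = 12181 + 2253 + 230420 = 244855
T ≈ 41.29 °C, under the boiling point, so the assumption holds.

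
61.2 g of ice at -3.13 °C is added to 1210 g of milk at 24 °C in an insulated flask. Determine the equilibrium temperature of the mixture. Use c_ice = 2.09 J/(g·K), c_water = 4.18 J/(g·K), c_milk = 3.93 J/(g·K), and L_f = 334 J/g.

Net heat exchanged in the isolated system is zero:
warm ice to 0 °C: 61.2×2.09×(0 − (-3.13)) = 400.35
  latent heat to melt: 61.2×334 = 20441
  meltwater 0→T: 61.2×4.18×T = 255.82 T
  milk: 4755.3(T − 24)
5011.1 T = 114127 − 20841 = 93286
T ≈ 18.62 °C (positive, so assuming full melt was valid).

T_f ≈ 18.6 °C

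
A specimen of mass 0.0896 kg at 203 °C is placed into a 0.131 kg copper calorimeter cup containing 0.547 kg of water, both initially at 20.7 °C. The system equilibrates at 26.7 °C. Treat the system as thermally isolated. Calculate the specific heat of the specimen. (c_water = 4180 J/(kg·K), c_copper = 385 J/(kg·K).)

Energy conservation, ΣQ = 0:
0.0896·c·(26.7 − 203) + 0.547·4180·(26.7 − 20.7) + 0.131·385·(26.7 − 20.7) = 0
-15.8 c = -14021
c = -14021/-15.8 ≈ 887.6 J/(kg·K)

c ≈ 888 J/(kg·K)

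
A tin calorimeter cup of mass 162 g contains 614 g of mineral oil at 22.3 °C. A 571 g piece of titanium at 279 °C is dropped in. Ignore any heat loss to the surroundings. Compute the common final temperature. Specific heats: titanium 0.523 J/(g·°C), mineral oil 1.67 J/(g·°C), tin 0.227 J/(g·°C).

T_f ≈ 78.6 °C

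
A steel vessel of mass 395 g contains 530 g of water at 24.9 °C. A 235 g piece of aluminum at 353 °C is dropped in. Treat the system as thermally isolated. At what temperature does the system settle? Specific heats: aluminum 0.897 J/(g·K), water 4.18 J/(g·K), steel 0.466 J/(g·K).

T_f ≈ 51.4 °C

Setting the total heat transfer to zero:
235×0.897×(T − 353) + 530×4.18×(T − 24.9) + 395×0.466×(T − 24.9) = 0
210.8(T − 353) + 2215.4(T − 24.9) + 184.07(T − 24.9) = 0
(210.8 + 2215.4 + 184.07) T = 210.8×353 + 2215.4×24.9 + 184.07×24.9
T ≈ 51.40 °C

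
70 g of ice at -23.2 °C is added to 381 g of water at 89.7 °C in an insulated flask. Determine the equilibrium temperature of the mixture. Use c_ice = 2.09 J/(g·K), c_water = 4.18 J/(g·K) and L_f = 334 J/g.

T_f ≈ 61.6 °C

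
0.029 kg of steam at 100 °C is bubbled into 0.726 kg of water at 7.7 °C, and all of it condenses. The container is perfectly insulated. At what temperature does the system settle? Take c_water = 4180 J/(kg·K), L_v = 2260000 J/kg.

Sum of m c ΔT and latent-heat terms is zero:
condense steam: −0.029×2260000 = −65540; condensed water 100 °C→T: 121.22(T − 100); original water: 3034.7(T − 7.7)
3155.9 T = 65540 + 12122 + 23367 = 101029
T ≈ 32.01 °C, under the boiling point, so the assumption holds.

T_f ≈ 32.0 °C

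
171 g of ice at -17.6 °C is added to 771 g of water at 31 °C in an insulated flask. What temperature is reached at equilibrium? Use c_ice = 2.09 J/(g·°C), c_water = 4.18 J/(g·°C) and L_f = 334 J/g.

Sum of m c ΔT and latent-heat terms is zero:
ice -17.6→0 °C: 171·2.09·17.6 = 6290.1; melt ice: 171·334 = 57114; warm the meltwater: 714.78 T; water cools: 771·4.18·(T − 31) = 3222.8(T − 31)
3937.6 T = 99906 − 63404 = 36502
T ≈ 9.27 °C — above 0 °C, consistent with complete melting.

T_f ≈ 9.3 °C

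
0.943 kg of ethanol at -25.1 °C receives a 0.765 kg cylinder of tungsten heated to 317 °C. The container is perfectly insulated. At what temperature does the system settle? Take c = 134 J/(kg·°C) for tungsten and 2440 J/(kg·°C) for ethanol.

Net heat exchanged in the isolated system is zero:
0.765*134*(T − 317) + 0.943*2440*(T − (-25.1)) = 0
102.51(T − 317) + 2300.9(T − (-25.1)) = 0
2403.4 T = -25257
T = -25257 / 2403.4 = -10.5 °C

T_f ≈ -10.5 °C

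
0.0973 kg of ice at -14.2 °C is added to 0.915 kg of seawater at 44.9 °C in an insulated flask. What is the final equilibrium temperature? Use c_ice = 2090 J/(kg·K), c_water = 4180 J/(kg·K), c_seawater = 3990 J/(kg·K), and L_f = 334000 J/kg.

T_f ≈ 31.7 °C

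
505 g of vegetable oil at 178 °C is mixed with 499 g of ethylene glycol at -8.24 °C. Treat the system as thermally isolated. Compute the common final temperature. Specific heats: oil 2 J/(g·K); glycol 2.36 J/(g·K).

T_f ≈ 77.7 °C

Taking heat into each body as positive, Σ m c ΔT = 0:
505×2×(T − 178) + 499×2.36×(T − (-8.24)) = 0
1010(T − 178) + 1177.6(T − (-8.24)) = 0
(1010 + 1177.6) T = 1010×178 + 1177.6×(-8.24)
T ≈ 77.74 °C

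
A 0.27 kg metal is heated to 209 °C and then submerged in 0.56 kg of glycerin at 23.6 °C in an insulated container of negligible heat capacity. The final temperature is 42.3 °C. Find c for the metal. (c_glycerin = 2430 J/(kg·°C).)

c ≈ 565 J/(kg·°C)

m_s c (T_s − T_f) = m_glycerin c_glycerin (T_f − T_0):
0.27·c·(209 − 42.3) = 0.56·2430·(42.3 − 23.6)
45.01 c = 25447  ⇒  c ≈ 565.4 J/(kg·°C)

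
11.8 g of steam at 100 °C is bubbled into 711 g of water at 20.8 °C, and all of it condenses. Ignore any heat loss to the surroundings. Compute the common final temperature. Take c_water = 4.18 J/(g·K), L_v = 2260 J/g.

T_f ≈ 30.9 °C

Setting the total heat transfer to zero:
condense steam: −11.8·2260 = −26668; condensed water 100 °C→T: 49.32(T − 100); original water: 2972(T − 20.8)
3021.3 T = 26668 + 4932.4 + 61817 = 93418
T ≈ 30.92 °C, under the boiling point, so the assumption holds.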